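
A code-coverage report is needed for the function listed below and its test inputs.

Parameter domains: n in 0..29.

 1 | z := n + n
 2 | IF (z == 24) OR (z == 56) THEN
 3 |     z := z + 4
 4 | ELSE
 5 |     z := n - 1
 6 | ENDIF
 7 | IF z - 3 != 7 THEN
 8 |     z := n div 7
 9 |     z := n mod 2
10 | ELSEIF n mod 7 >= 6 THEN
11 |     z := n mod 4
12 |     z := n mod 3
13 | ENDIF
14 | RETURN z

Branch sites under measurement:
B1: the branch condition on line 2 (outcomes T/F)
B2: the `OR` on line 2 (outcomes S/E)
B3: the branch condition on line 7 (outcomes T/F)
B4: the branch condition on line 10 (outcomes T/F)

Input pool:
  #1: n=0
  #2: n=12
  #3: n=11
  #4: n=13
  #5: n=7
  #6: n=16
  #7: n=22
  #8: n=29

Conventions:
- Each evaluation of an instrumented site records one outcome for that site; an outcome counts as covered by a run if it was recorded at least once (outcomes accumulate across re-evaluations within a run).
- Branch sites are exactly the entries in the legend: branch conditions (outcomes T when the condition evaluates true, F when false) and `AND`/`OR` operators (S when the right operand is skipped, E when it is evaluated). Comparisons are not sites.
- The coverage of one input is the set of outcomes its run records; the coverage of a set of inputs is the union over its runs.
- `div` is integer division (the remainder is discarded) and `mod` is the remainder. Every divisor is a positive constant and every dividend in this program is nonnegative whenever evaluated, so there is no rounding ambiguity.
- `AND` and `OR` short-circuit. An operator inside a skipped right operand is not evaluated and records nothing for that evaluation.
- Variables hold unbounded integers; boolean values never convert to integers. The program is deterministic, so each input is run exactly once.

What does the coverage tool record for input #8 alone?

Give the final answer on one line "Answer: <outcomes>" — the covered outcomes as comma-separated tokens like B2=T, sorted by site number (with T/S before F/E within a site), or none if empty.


Running input #8 (n=29), event by event:
  B2->E, B1->F, B3->T
collecting distinct outcomes: B1=F, B2=E, B3=T
Answer: B1=F, B2=E, B3=T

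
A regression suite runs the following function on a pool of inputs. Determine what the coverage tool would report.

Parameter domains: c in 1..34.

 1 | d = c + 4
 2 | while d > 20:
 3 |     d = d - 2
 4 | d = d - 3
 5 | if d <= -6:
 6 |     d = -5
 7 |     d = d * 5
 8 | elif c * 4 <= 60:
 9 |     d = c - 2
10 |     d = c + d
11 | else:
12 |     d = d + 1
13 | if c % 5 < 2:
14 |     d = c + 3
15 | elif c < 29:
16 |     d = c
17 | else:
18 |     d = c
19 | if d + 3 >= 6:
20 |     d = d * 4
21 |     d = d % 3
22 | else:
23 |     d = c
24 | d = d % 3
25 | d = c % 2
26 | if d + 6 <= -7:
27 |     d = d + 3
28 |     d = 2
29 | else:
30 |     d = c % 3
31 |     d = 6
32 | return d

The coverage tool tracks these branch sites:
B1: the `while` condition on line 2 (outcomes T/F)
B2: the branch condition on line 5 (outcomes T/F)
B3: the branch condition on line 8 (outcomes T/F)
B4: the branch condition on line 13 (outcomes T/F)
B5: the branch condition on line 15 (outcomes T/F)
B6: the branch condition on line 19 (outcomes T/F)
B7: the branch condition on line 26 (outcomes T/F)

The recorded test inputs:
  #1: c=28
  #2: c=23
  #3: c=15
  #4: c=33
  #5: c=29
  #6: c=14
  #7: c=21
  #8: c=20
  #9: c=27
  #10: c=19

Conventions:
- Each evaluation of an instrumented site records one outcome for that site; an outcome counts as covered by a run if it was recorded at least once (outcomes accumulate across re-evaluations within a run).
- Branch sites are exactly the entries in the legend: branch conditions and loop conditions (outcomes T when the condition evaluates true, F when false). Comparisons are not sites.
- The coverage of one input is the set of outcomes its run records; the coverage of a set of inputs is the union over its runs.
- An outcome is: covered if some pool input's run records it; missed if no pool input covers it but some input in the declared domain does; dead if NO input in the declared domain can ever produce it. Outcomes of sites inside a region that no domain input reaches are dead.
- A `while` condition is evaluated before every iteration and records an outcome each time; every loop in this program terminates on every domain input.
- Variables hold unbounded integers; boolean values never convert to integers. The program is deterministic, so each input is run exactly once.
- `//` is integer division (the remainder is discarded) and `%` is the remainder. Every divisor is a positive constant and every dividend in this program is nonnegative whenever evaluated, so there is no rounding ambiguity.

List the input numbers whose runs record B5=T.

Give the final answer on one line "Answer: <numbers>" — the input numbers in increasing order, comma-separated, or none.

input #1 (c=28): records B5=T
input #2 (c=23): records B5=T
input #3 (c=15): does not record B5=T
input #4 (c=33): does not record B5=T
input #5 (c=29): does not record B5=T
input #6 (c=14): records B5=T
input #7 (c=21): does not record B5=T
input #8 (c=20): does not record B5=T
input #9 (c=27): records B5=T
input #10 (c=19): records B5=T

Answer: 1, 2, 6, 9, 10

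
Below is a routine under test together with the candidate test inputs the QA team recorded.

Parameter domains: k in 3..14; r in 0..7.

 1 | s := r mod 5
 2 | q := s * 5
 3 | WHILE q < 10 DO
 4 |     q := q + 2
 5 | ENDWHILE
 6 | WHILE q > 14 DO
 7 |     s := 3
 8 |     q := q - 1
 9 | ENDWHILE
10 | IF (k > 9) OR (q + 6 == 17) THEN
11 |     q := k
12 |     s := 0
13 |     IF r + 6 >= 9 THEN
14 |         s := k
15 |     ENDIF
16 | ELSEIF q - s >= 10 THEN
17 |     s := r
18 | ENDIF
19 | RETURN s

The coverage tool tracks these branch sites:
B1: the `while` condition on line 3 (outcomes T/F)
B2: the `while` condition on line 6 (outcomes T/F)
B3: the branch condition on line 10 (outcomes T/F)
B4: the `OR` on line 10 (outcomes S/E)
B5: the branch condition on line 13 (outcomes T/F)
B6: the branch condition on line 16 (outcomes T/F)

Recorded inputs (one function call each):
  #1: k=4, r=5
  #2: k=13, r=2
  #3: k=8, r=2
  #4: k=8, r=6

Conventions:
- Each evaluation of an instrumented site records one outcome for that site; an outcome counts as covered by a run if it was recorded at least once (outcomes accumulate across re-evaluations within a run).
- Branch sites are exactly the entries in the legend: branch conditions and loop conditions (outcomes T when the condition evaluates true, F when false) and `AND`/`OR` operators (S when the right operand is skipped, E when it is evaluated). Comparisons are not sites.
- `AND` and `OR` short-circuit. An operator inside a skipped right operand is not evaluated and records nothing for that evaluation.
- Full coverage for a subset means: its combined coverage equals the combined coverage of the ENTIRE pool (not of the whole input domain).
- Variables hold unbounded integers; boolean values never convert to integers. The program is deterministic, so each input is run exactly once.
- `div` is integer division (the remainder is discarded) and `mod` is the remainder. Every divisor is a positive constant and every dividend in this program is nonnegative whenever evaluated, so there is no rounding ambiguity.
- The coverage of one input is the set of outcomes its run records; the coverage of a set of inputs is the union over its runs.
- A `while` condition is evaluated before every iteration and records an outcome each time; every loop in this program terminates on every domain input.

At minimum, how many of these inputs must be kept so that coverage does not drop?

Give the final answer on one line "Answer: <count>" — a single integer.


#1 (k=4, r=5) -> B1->T, B1->T, B1->T, B1->T, B1->T, B1->F, B2->F, B4->E, B3->F, B6->T; covered: B1=T, B1=F, B2=F, B3=F, B4=E, B6=T
#2 (k=13, r=2) -> B1->F, B2->F, B4->S, B3->T, B5->F; covered: B1=F, B2=F, B3=T, B4=S, B5=F
#3 (k=8, r=2) -> B1->F, B2->F, B4->E, B3->F, B6->F; covered: B1=F, B2=F, B3=F, B4=E, B6=F
#4 (k=8, r=6) -> B1->T, B1->T, B1->T, B1->F, B2->F, B4->E, B3->T, B5->T; covered: B1=T, B1=F, B2=F, B3=T, B4=E, B5=T
the full pool covers 11 outcomes: B1=T, B1=F, B2=F, B3=T, B3=F, B4=S, B4=E, B5=T, B5=F, B6=T, B6=F
checked all size-1 subsets: none covers 11 outcomes (max 6/11)
checked all size-2 subsets: none covers 11 outcomes (max 9/11)
checked all size-3 subsets: none covers 11 outcomes (max 10/11)
size 4: inputs {1, 2, 3, 4} cover all 11 outcomes, and no lexicographically smaller subset of this size does
Answer: 4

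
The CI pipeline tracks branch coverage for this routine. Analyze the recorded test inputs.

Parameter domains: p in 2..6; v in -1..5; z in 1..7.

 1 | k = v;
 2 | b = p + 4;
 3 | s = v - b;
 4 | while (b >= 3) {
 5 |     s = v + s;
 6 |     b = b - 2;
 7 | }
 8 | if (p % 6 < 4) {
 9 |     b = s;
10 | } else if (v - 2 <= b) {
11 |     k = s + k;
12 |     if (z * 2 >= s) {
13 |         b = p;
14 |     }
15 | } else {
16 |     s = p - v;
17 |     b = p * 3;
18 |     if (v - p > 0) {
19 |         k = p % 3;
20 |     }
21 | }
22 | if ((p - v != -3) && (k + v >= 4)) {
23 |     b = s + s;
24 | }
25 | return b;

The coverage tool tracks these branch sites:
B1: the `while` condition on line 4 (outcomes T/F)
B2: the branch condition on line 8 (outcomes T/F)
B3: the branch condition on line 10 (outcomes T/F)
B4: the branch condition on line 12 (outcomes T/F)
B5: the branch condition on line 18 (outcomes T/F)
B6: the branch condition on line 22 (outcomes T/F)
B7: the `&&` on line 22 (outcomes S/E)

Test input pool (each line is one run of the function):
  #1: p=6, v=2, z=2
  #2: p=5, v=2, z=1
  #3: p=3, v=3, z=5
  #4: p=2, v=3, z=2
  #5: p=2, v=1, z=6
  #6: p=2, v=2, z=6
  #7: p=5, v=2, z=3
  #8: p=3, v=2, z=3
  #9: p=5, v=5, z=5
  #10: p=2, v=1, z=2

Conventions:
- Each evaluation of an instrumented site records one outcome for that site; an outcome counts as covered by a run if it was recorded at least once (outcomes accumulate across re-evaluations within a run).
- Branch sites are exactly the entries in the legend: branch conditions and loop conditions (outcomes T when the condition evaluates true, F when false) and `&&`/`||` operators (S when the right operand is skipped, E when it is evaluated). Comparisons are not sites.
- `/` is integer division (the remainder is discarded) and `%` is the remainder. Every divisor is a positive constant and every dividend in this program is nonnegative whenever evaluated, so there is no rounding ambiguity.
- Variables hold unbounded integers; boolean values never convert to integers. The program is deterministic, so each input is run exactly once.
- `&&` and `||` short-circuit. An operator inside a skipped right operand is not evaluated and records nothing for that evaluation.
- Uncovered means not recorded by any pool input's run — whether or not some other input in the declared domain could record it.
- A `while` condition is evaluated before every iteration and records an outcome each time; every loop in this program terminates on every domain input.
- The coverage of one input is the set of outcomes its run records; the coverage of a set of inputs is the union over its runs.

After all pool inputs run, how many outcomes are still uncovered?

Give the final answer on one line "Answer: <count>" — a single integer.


test 1 (p=6, v=2, z=2) fires B1->T, B1->T, B1->T, B1->T, B1->F, B2->T, B7->E, B6->T; hits B1=T, B1=F, B2=T, B6=T, B7=E
test 2 (p=5, v=2, z=1) fires B1->T, B1->T, B1->T, B1->T, B1->F, B2->F, B3->T, B4->T, B7->E, B6->T; hits B1=T, B1=F, B2=F, B3=T, B4=T, B6=T, B7=E
test 3 (p=3, v=3, z=5) fires B1->T, B1->T, B1->T, B1->F, B2->T, B7->E, B6->T; hits B1=T, B1=F, B2=T, B6=T, B7=E
test 4 (p=2, v=3, z=2) fires B1->T, B1->T, B1->F, B2->T, B7->E, B6->T; hits B1=T, B1=F, B2=T, B6=T, B7=E
test 5 (p=2, v=1, z=6) fires B1->T, B1->T, B1->F, B2->T, B7->E, B6->F; hits B1=T, B1=F, B2=T, B6=F, B7=E
test 6 (p=2, v=2, z=6) fires B1->T, B1->T, B1->F, B2->T, B7->E, B6->T; hits B1=T, B1=F, B2=T, B6=T, B7=E
test 7 (p=5, v=2, z=3) fires B1->T, B1->T, B1->T, B1->T, B1->F, B2->F, B3->T, B4->T, B7->E, B6->T; hits B1=T, B1=F, B2=F, B3=T, B4=T, B6=T, B7=E
test 8 (p=3, v=2, z=3) fires B1->T, B1->T, B1->T, B1->F, B2->T, B7->E, B6->T; hits B1=T, B1=F, B2=T, B6=T, B7=E
test 9 (p=5, v=5, z=5) fires B1->T, B1->T, B1->T, B1->T, B1->F, B2->F, B3->F, B5->F, B7->E, B6->T; hits B1=T, B1=F, B2=F, B3=F, B5=F, B6=T, B7=E
test 10 (p=2, v=1, z=2) fires B1->T, B1->T, B1->F, B2->T, B7->E, B6->F; hits B1=T, B1=F, B2=T, B6=F, B7=E
union over the pool: B1=T, B1=F, B2=T, B2=F, B3=T, B3=F, B4=T, B5=F, B6=T, B6=F, B7=E
uncovered (3 of 14): B4=F, B5=T, B7=S
Answer: 3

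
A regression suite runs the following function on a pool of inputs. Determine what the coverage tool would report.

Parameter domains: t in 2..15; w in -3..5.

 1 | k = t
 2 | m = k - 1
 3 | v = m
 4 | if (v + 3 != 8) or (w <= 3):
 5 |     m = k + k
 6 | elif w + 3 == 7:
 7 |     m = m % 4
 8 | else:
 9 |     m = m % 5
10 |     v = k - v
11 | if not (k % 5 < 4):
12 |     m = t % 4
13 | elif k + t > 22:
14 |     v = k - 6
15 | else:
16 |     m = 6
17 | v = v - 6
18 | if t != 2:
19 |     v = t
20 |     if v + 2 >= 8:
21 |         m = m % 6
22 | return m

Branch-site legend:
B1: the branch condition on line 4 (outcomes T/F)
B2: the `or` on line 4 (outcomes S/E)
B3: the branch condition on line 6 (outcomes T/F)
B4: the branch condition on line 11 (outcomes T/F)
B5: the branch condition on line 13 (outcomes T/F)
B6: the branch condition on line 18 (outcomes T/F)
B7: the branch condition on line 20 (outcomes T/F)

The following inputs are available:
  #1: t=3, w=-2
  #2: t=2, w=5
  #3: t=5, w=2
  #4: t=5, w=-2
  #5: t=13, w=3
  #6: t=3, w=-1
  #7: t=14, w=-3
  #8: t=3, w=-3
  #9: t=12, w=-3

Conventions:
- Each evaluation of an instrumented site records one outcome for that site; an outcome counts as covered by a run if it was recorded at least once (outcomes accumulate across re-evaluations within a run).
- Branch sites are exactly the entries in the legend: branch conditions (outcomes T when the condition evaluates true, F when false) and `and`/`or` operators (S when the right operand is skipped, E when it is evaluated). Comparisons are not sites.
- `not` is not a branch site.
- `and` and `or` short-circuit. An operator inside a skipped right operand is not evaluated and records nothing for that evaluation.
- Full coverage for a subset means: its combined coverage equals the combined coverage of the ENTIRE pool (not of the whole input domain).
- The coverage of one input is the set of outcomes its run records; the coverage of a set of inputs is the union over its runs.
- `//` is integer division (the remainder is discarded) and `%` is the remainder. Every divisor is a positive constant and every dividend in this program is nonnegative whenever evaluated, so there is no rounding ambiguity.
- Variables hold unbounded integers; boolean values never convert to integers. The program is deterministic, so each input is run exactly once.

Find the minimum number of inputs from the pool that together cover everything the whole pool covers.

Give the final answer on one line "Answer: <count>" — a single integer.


input #1, t=3, w=-2: events B2->S, B1->T, B4->F, B5->F, B6->T, B7->F; outcomes B1=T, B2=S, B4=F, B5=F, B6=T, B7=F
input #2, t=2, w=5: events B2->S, B1->T, B4->F, B5->F, B6->F; outcomes B1=T, B2=S, B4=F, B5=F, B6=F
input #3, t=5, w=2: events B2->S, B1->T, B4->F, B5->F, B6->T, B7->F; outcomes B1=T, B2=S, B4=F, B5=F, B6=T, B7=F
input #4, t=5, w=-2: events B2->S, B1->T, B4->F, B5->F, B6->T, B7->F; outcomes B1=T, B2=S, B4=F, B5=F, B6=T, B7=F
input #5, t=13, w=3: events B2->S, B1->T, B4->F, B5->T, B6->T, B7->T; outcomes B1=T, B2=S, B4=F, B5=T, B6=T, B7=T
input #6, t=3, w=-1: events B2->S, B1->T, B4->F, B5->F, B6->T, B7->F; outcomes B1=T, B2=S, B4=F, B5=F, B6=T, B7=F
input #7, t=14, w=-3: events B2->S, B1->T, B4->T, B6->T, B7->T; outcomes B1=T, B2=S, B4=T, B6=T, B7=T
input #8, t=3, w=-3: events B2->S, B1->T, B4->F, B5->F, B6->T, B7->F; outcomes B1=T, B2=S, B4=F, B5=F, B6=T, B7=F
input #9, t=12, w=-3: events B2->S, B1->T, B4->F, B5->T, B6->T, B7->T; outcomes B1=T, B2=S, B4=F, B5=T, B6=T, B7=T
pool-wide coverage (10 outcomes): B1=T, B2=S, B4=T, B4=F, B5=T, B5=F, B6=T, B6=F, B7=T, B7=F
every size-1 subset falls short of the 10 outcomes (best: 6/10)
every size-2 subset falls short of the 10 outcomes (best: 8/10)
every size-3 subset falls short of the 10 outcomes (best: 9/10)
inputs {1, 2, 5, 7} (size 4) cover everything; no size-4 subset with a lexicographically smaller index list covers all 10
Answer: 4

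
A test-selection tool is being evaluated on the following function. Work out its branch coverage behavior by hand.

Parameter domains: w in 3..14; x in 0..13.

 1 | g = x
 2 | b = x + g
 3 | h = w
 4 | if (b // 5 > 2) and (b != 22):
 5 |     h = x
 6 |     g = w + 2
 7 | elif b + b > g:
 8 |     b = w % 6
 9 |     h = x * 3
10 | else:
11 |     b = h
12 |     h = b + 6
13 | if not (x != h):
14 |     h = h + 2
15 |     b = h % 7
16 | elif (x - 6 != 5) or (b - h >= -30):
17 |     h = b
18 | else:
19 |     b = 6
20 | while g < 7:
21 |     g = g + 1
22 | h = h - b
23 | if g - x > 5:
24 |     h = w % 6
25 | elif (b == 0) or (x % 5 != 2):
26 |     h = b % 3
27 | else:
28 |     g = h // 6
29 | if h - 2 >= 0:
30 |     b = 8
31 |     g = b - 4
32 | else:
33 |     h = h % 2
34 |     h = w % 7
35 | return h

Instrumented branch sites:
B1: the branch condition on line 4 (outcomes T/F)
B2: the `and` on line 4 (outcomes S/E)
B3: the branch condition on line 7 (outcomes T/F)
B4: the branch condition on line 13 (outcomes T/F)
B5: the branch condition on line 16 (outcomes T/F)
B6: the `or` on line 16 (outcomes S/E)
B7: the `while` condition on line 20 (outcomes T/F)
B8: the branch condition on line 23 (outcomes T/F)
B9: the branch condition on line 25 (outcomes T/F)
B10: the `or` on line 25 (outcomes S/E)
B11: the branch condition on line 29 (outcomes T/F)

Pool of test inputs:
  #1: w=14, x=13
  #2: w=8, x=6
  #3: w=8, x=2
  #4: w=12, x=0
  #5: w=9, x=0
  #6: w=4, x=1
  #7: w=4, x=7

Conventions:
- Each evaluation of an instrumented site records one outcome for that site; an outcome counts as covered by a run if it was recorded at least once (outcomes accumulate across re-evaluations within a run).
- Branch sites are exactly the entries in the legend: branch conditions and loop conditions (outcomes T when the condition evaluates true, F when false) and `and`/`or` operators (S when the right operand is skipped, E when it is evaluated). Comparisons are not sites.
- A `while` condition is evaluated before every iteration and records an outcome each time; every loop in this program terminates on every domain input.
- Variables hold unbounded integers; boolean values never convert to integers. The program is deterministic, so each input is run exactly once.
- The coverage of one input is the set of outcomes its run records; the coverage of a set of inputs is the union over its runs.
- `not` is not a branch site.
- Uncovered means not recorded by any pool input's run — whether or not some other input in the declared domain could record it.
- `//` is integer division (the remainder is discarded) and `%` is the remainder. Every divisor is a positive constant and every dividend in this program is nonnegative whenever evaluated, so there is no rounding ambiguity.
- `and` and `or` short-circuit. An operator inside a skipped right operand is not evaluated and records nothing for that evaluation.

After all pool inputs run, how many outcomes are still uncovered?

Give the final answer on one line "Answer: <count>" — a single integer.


run #1 (w=14, x=13) runs B2->E, B1->T, B4->T, B7->F, B8->F, B10->E, B9->T, B11->F; records B1=T, B2=E, B4=T, B7=F, B8=F, B9=T, B10=E, B11=F
run #2 (w=8, x=6) runs B2->S, B1->F, B3->T, B4->F, B6->S, B5->T, B7->T, B7->F, B8->F, B10->E, B9->T, B11->T; records B1=F, B2=S, B3=T, B4=F, B5=T, B6=S, B7=T, B7=F, B8=F, B9=T, B10=E, B11=T
run #3 (w=8, x=2) runs B2->S, B1->F, B3->T, B4->F, B6->S, B5->T, B7->T, B7->T, B7->T, B7->T, B7->T, B7->F, B8->F, B10->E, ...; records B1=F, B2=S, B3=T, B4=F, B5=T, B6=S, B7=T, B7=F, B8=F, B9=F, B10=E, B11=F
run #4 (w=12, x=0) runs B2->S, B1->F, B3->F, B4->F, B6->S, B5->T, B7->T, B7->T, B7->T, B7->T, B7->T, B7->T, B7->T, B7->F, ...; records B1=F, B2=S, B3=F, B4=F, B5=T, B6=S, B7=T, B7=F, B8=T, B11=F
run #5 (w=9, x=0) runs B2->S, B1->F, B3->F, B4->F, B6->S, B5->T, B7->T, B7->T, B7->T, B7->T, B7->T, B7->T, B7->T, B7->F, ...; records B1=F, B2=S, B3=F, B4=F, B5=T, B6=S, B7=T, B7=F, B8=T, B11=T
run #6 (w=4, x=1) runs B2->S, B1->F, B3->T, B4->F, B6->S, B5->T, B7->T, B7->T, B7->T, B7->T, B7->T, B7->T, B7->F, B8->T, ...; records B1=F, B2=S, B3=T, B4=F, B5=T, B6=S, B7=T, B7=F, B8=T, B11=T
run #7 (w=4, x=7) runs B2->S, B1->F, B3->T, B4->F, B6->S, B5->T, B7->F, B8->F, B10->E, B9->F, B11->F; records B1=F, B2=S, B3=T, B4=F, B5=T, B6=S, B7=F, B8=F, B9=F, B10=E, B11=F
union over the pool: B1=T, B1=F, B2=S, B2=E, B3=T, B3=F, B4=T, B4=F, B5=T, B6=S, B7=T, B7=F, B8=T, B8=F, B9=T, B9=F, B10=E, B11=T, B11=F
uncovered (3 of 22): B5=F, B6=E, B10=S
Answer: 3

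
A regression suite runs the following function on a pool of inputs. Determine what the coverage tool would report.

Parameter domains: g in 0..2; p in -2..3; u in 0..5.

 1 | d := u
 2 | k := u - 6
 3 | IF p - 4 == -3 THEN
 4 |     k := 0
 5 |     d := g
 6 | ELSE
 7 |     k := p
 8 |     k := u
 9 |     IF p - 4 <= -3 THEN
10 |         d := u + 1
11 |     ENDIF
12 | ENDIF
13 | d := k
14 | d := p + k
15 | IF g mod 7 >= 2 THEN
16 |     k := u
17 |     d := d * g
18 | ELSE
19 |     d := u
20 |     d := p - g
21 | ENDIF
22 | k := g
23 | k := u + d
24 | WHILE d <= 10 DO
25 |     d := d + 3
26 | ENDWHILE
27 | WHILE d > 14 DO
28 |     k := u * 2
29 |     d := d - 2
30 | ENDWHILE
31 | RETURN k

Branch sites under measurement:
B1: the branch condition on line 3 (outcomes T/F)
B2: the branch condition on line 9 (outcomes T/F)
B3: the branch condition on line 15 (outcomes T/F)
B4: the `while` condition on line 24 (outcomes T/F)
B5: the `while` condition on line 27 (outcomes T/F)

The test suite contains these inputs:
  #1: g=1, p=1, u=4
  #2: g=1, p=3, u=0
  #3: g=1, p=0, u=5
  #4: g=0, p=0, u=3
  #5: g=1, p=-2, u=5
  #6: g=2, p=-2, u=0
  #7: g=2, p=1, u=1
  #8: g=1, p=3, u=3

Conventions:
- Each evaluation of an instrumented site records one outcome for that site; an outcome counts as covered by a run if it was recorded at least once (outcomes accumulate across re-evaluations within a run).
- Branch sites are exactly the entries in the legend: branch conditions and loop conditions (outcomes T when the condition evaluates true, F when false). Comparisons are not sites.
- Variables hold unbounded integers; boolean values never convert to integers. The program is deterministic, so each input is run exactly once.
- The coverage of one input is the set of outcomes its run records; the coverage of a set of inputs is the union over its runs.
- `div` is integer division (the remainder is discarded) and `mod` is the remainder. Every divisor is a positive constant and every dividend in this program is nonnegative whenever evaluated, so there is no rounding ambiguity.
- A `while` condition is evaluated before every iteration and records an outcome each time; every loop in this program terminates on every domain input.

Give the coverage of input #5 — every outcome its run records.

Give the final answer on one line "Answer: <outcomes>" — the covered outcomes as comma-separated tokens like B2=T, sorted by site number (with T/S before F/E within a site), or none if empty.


Simulating input #5 (g=1, p=-2, u=5) step by step:
  B1->F, B2->T, B3->F, B4->T, B4->T, B4->T, B4->T, B4->T, B4->F, B5->F
distinct outcomes covered: B1=F, B2=T, B3=F, B4=T, B4=F, B5=F
Answer: B1=F, B2=T, B3=F, B4=T, B4=F, B5=F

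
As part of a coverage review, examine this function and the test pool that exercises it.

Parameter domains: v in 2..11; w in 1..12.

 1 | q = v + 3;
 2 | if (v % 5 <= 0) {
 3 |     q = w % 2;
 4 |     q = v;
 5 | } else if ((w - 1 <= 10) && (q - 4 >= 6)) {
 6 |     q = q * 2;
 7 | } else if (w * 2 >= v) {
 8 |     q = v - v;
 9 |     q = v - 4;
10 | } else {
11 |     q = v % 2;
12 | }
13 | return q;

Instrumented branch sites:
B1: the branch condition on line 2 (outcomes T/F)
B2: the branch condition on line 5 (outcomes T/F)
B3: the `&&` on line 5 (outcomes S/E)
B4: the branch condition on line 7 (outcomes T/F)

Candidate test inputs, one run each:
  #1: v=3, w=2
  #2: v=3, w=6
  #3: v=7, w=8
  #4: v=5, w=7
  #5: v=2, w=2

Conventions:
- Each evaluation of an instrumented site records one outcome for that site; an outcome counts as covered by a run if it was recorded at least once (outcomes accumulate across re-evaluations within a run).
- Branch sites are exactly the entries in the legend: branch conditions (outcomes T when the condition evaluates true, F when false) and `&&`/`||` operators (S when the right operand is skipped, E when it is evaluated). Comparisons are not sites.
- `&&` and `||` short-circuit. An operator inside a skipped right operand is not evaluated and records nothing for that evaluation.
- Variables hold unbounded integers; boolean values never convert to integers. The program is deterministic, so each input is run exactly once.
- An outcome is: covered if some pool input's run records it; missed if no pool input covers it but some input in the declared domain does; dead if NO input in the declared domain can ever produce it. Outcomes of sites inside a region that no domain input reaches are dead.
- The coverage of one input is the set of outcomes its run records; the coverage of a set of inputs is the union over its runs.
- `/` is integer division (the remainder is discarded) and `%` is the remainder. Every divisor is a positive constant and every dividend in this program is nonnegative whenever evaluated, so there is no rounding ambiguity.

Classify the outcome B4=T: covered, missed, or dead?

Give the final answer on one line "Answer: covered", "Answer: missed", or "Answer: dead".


B4=T is recorded by pool input(s) 1, 2, 5 -> covered
Answer: covered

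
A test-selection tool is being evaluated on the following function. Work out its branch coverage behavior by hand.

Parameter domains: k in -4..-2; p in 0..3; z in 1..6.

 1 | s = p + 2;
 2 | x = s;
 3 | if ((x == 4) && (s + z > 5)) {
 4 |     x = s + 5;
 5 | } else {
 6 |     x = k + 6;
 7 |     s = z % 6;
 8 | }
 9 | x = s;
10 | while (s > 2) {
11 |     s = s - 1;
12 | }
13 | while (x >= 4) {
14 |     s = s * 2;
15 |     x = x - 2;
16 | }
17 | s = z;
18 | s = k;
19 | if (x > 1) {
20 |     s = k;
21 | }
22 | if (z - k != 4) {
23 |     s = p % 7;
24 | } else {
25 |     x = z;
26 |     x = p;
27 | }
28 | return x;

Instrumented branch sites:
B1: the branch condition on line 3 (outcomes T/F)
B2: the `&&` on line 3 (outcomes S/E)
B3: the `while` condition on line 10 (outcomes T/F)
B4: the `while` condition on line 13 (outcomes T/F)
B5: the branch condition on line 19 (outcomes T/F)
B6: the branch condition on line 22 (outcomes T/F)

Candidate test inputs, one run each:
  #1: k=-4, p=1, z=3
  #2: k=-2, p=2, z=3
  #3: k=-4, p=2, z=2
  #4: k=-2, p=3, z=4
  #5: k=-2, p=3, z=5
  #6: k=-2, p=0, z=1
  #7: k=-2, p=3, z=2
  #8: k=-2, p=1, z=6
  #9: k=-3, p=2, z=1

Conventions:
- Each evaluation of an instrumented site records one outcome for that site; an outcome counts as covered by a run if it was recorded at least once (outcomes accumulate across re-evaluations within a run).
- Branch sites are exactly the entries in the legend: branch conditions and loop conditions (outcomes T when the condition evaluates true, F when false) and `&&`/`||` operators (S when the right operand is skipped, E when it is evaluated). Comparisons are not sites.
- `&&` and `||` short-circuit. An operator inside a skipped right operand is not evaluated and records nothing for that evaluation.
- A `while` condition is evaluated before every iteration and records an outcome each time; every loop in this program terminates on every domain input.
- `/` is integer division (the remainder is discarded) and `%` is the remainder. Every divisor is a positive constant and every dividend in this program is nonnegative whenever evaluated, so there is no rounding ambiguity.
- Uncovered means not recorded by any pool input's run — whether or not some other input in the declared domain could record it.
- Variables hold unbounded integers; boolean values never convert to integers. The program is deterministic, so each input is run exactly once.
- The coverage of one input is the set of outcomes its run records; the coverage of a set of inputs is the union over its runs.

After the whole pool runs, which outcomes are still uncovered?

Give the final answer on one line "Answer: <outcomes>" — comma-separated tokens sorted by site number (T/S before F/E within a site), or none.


input #1 (k=-4, p=1, z=3): covers B1=F, B2=S, B3=T, B3=F, B4=F, B5=T, B6=T
input #2 (k=-2, p=2, z=3): covers B1=T, B2=E, B3=T, B3=F, B4=T, B4=F, B5=T, B6=T
input #3 (k=-4, p=2, z=2): covers B1=T, B2=E, B3=T, B3=F, B4=T, B4=F, B5=T, B6=T
input #4 (k=-2, p=3, z=4): covers B1=F, B2=S, B3=T, B3=F, B4=T, B4=F, B5=T, B6=T
input #5 (k=-2, p=3, z=5): covers B1=F, B2=S, B3=T, B3=F, B4=T, B4=F, B5=T, B6=T
input #6 (k=-2, p=0, z=1): covers B1=F, B2=S, B3=F, B4=F, B5=F, B6=T
input #7 (k=-2, p=3, z=2): covers B1=F, B2=S, B3=F, B4=F, B5=T, B6=F
input #8 (k=-2, p=1, z=6): covers B1=F, B2=S, B3=F, B4=F, B5=F, B6=T
input #9 (k=-3, p=2, z=1): covers B1=F, B2=E, B3=F, B4=F, B5=F, B6=F
union over the pool: B1=T, B1=F, B2=S, B2=E, B3=T, B3=F, B4=T, B4=F, B5=T, B5=F, B6=T, B6=F
uncovered (0 of 12): none
Answer: none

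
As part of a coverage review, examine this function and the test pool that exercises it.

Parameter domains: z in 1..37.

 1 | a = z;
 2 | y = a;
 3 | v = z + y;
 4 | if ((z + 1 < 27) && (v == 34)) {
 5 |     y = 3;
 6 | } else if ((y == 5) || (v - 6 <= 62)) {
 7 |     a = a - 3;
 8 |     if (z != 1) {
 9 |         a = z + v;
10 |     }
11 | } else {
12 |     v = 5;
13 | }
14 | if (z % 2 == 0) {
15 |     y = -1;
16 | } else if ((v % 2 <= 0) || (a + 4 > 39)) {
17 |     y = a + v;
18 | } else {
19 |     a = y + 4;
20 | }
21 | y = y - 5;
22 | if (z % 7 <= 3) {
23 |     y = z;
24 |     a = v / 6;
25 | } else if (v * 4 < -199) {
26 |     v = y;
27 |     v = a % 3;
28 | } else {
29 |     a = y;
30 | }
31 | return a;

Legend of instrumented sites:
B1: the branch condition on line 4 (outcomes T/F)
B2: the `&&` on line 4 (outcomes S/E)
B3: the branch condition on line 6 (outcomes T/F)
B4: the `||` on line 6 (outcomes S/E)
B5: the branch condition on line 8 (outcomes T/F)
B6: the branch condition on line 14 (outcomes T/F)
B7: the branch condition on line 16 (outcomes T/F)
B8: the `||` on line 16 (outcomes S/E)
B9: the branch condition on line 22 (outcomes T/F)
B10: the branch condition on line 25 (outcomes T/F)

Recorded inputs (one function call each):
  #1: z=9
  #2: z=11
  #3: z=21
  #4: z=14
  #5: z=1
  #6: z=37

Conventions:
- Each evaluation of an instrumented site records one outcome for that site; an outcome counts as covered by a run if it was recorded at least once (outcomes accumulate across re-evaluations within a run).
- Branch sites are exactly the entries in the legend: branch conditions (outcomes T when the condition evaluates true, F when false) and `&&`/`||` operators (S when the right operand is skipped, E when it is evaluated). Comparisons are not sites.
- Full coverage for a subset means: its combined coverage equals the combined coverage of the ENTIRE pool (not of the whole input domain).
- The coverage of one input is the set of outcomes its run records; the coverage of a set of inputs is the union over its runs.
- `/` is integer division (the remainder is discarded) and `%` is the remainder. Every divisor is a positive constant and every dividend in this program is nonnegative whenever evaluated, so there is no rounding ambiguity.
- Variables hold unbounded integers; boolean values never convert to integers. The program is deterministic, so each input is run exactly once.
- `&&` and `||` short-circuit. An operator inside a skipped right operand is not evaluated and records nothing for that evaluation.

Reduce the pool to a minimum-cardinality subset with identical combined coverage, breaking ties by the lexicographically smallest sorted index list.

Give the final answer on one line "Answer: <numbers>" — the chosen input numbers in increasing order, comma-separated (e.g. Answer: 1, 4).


input #1, z=9: events B2->E, B1->F, B4->E, B3->T, B5->T, B6->F, B8->S, B7->T, B9->T; outcomes B1=F, B2=E, B3=T, B4=E, B5=T, B6=F, B7=T, B8=S, B9=T
input #2, z=11: events B2->E, B1->F, B4->E, B3->T, B5->T, B6->F, B8->S, B7->T, B9->F, B10->F; outcomes B1=F, B2=E, B3=T, B4=E, B5=T, B6=F, B7=T, B8=S, B9=F, B10=F
input #3, z=21: events B2->E, B1->F, B4->E, B3->T, B5->T, B6->F, B8->S, B7->T, B9->T; outcomes B1=F, B2=E, B3=T, B4=E, B5=T, B6=F, B7=T, B8=S, B9=T
input #4, z=14: events B2->E, B1->F, B4->E, B3->T, B5->T, B6->T, B9->T; outcomes B1=F, B2=E, B3=T, B4=E, B5=T, B6=T, B9=T
input #5, z=1: events B2->E, B1->F, B4->E, B3->T, B5->F, B6->F, B8->S, B7->T, B9->T; outcomes B1=F, B2=E, B3=T, B4=E, B5=F, B6=F, B7=T, B8=S, B9=T
input #6, z=37: events B2->S, B1->F, B4->E, B3->F, B6->F, B8->E, B7->T, B9->T; outcomes B1=F, B2=S, B3=F, B4=E, B6=F, B7=T, B8=E, B9=T
pool-wide coverage (16 outcomes): B1=F, B2=S, B2=E, B3=T, B3=F, B4=E, B5=T, B5=F, B6=T, B6=F, B7=T, B8=S, B8=E, B9=T, B9=F, B10=F
every size-1 subset falls short of the 16 outcomes (best: 10/16)
every size-2 subset falls short of the 16 outcomes (best: 14/16)
every size-3 subset falls short of the 16 outcomes (best: 15/16)
size 4: inputs {2, 4, 5, 6} cover all 16 outcomes, and no lexicographically smaller subset of this size does
Answer: 2, 4, 5, 6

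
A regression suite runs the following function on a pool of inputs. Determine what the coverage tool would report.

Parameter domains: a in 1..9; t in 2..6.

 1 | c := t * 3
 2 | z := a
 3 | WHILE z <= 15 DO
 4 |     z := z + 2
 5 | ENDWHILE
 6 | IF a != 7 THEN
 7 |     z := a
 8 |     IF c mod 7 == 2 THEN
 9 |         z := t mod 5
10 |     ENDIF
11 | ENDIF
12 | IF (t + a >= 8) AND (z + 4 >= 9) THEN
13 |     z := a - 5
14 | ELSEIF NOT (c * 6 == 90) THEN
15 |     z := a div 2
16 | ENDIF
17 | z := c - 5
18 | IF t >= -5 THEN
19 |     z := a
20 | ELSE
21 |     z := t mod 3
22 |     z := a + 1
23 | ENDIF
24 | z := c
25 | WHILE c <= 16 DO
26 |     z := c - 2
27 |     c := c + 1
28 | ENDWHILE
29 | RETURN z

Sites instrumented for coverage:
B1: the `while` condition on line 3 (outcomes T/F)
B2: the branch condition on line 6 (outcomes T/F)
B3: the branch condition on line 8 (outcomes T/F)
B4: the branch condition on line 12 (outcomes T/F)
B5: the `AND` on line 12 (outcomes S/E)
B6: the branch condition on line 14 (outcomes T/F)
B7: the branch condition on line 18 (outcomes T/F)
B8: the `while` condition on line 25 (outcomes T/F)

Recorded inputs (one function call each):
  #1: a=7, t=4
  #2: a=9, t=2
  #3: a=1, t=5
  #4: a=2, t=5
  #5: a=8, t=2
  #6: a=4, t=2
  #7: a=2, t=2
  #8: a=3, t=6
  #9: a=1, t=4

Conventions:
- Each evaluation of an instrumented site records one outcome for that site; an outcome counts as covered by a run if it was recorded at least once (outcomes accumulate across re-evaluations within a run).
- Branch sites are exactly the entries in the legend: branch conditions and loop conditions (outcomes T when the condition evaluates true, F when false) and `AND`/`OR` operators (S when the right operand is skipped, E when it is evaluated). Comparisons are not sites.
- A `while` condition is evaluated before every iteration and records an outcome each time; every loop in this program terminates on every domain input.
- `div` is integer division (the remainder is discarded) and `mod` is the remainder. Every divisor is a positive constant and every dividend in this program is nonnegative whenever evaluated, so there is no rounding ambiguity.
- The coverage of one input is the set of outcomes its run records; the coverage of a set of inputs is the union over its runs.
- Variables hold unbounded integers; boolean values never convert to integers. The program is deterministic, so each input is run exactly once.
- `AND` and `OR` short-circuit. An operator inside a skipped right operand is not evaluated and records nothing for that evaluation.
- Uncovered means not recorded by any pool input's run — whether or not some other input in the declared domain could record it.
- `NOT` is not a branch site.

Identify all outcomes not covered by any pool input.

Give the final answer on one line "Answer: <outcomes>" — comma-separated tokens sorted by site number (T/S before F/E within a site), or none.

input #1, a=7, t=4: events B1->T, B1->T, B1->T, B1->T, B1->T, B1->F, B2->F, B5->E, B4->T, B7->T, B8->T, B8->T, B8->T, B8->T, ...; outcomes B1=T, B1=F, B2=F, B4=T, B5=E, B7=T, B8=T, B8=F
input #2, a=9, t=2: events B1->T, B1->T, B1->T, B1->T, B1->F, B2->T, B3->F, B5->E, B4->T, B7->T, B8->T, B8->T, B8->T, B8->T, ...; outcomes B1=T, B1=F, B2=T, B3=F, B4=T, B5=E, B7=T, B8=T, B8=F
input #3, a=1, t=5: events B1->T, B1->T, B1->T, B1->T, B1->T, B1->T, B1->T, B1->T, B1->F, B2->T, B3->F, B5->S, B4->F, B6->F, ...; outcomes B1=T, B1=F, B2=T, B3=F, B4=F, B5=S, B6=F, B7=T, B8=T, B8=F
input #4, a=2, t=5: events B1->T, B1->T, B1->T, B1->T, B1->T, B1->T, B1->T, B1->F, B2->T, B3->F, B5->S, B4->F, B6->F, B7->T, ...; outcomes B1=T, B1=F, B2=T, B3=F, B4=F, B5=S, B6=F, B7=T, B8=T, B8=F
input #5, a=8, t=2: events B1->T, B1->T, B1->T, B1->T, B1->F, B2->T, B3->F, B5->E, B4->T, B7->T, B8->T, B8->T, B8->T, B8->T, ...; outcomes B1=T, B1=F, B2=T, B3=F, B4=T, B5=E, B7=T, B8=T, B8=F
input #6, a=4, t=2: events B1->T, B1->T, B1->T, B1->T, B1->T, B1->T, B1->F, B2->T, B3->F, B5->S, B4->F, B6->T, B7->T, B8->T, ...; outcomes B1=T, B1=F, B2=T, B3=F, B4=F, B5=S, B6=T, B7=T, B8=T, B8=F
input #7, a=2, t=2: events B1->T, B1->T, B1->T, B1->T, B1->T, B1->T, B1->T, B1->F, B2->T, B3->F, B5->S, B4->F, B6->T, B7->T, ...; outcomes B1=T, B1=F, B2=T, B3=F, B4=F, B5=S, B6=T, B7=T, B8=T, B8=F
input #8, a=3, t=6: events B1->T, B1->T, B1->T, B1->T, B1->T, B1->T, B1->T, B1->F, B2->T, B3->F, B5->E, B4->F, B6->T, B7->T, ...; outcomes B1=T, B1=F, B2=T, B3=F, B4=F, B5=E, B6=T, B7=T, B8=F
input #9, a=1, t=4: events B1->T, B1->T, B1->T, B1->T, B1->T, B1->T, B1->T, B1->T, B1->F, B2->T, B3->F, B5->S, B4->F, B6->T, ...; outcomes B1=T, B1=F, B2=T, B3=F, B4=F, B5=S, B6=T, B7=T, B8=T, B8=F
union over the pool: B1=T, B1=F, B2=T, B2=F, B3=F, B4=T, B4=F, B5=S, B5=E, B6=T, B6=F, B7=T, B8=T, B8=F
uncovered (2 of 16): B3=T, B7=F

Answer: B3=T, B7=F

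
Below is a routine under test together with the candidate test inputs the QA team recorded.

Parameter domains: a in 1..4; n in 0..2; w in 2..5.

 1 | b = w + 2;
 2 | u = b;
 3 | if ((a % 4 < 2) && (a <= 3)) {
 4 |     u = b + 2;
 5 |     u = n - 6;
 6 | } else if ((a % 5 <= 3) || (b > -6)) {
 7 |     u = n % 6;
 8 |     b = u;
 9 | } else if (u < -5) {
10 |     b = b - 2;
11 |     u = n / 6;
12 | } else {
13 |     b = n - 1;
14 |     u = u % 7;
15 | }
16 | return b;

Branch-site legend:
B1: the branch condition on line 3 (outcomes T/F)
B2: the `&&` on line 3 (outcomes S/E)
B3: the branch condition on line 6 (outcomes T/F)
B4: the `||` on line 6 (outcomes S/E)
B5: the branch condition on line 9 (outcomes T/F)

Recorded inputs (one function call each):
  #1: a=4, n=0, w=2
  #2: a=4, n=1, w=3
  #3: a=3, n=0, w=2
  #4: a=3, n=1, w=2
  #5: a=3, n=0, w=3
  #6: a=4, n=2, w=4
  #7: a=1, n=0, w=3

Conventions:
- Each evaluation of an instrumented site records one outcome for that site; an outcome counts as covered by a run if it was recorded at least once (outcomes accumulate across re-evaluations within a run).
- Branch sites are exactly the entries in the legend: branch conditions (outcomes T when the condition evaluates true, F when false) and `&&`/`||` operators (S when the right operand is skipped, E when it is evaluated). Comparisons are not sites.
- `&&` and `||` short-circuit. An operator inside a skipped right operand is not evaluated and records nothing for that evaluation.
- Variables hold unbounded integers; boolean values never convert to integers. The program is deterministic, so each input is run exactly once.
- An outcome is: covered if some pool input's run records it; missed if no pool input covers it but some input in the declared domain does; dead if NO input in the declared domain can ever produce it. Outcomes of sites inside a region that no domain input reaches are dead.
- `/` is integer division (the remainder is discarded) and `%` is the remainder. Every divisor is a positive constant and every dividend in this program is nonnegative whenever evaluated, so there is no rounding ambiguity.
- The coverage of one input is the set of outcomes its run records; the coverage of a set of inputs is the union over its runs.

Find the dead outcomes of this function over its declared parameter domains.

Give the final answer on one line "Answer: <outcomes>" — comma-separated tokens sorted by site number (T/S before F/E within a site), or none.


running all 48 domain inputs and tallying outcomes:
  B3=F: no domain input ever produces it -> dead
  B5=T: no domain input ever produces it -> dead
  B5=F: no domain input ever produces it -> dead
  reachable outcomes have witnesses, e.g. B1=T (e.g. a=1, n=0, w=2), B1=F (e.g. a=2, n=0, w=2), B2=S (e.g. a=2, n=0, w=2), B2=E (e.g. a=1, n=0, w=2)
Answer: B3=F, B5=T, B5=F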